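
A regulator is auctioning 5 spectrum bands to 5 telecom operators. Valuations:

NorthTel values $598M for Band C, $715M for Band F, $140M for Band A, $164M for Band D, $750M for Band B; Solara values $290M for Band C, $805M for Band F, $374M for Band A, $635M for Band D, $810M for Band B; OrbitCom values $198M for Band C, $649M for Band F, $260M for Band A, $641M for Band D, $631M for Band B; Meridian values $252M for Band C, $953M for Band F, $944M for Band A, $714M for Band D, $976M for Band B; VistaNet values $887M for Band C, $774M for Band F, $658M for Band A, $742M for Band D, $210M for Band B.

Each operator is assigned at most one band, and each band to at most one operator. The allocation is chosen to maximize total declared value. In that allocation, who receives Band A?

Optimal: NorthTel→Band B ($750M), Solara→Band F ($805M), OrbitCom→Band D ($641M), Meridian→Band A ($944M), VistaNet→Band C ($887M) — total 750+805+641+944+887 = $4027M.
Max-entry greedy (repeatedly take the single best remaining cell) gives $3449M, worse by 578.
Next-best assignment: NorthTel→Band F, Solara→Band B, OrbitCom→Band D, Meridian→Band A, VistaNet→Band C = $3997M.
Meridian's own top band is Band B ($976M), but forcing Meridian→Band B and reassigning the rest optimally gives only $3678M — worse by 349.

Meridian receives Band A.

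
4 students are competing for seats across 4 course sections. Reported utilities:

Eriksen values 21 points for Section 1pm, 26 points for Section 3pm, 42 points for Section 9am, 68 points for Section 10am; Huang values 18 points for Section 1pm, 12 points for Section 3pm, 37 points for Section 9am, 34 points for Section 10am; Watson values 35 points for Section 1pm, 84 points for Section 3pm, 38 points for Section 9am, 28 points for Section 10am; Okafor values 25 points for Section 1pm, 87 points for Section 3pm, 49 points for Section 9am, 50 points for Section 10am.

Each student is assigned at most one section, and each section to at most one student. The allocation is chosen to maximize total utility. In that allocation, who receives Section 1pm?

Treat this as an assignment problem: match each student to one section.
Optimal: Eriksen→Section 10am (68 points), Huang→Section 9am (37 points), Watson→Section 1pm (35 points), Okafor→Section 3pm (87 points) — total 68+37+35+87 = 227 points.
Column-greedy (each section in turn goes to its best remaining student) gives 198 points, worse by 29.
Checked against all permutations: 227 points is optimal.
Watson's own top section is Section 3pm (84 points), but forcing Watson→Section 3pm and reassigning the rest optimally gives only 219 points — worse by 8.

Watson receives Section 1pm.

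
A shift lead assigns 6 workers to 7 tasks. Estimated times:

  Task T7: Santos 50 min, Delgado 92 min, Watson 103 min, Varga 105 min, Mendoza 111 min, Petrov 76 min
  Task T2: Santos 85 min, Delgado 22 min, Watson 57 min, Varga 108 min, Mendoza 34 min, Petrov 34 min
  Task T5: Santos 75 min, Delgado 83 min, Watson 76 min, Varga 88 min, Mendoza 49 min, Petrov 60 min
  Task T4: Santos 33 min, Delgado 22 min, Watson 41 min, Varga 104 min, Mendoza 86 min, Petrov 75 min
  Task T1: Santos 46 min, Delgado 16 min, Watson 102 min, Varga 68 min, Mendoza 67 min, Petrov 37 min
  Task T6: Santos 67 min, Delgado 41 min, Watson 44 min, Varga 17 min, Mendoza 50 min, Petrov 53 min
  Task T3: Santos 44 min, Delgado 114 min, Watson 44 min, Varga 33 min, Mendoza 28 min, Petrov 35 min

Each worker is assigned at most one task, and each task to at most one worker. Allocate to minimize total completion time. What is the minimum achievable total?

Min total: 186 min

Optimal: Santos→Task T7 (50 min), Delgado→Task T1 (16 min), Watson→Task T4 (41 min), Varga→Task T6 (17 min), Mendoza→Task T3 (28 min), Petrov→Task T2 (34 min) — total 50+16+41+17+28+34 = 186 min.
Column-greedy (each task in turn goes to its cheapest remaining worker) gives 216 min, worse by 30.
Next-best assignment: Santos→Task T7, Delgado→Task T1, Watson→Task T4, Varga→Task T6, Mendoza→Task T2, Petrov→Task T3 = 193 min.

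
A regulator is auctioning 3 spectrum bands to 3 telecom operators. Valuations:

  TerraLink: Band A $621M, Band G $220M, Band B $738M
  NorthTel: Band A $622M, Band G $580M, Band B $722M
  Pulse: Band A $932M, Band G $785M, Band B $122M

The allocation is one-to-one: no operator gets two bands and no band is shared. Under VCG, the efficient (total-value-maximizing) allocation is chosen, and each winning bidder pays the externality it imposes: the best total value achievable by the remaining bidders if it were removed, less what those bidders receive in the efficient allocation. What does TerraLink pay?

TerraLink pays $142M.

Efficient allocation: TerraLink→Band B ($738M), NorthTel→Band G ($580M), Pulse→Band A ($932M); total welfare W = $2250M.
TerraLink receives Band B at value $738M, so the others get W − 738 = $1512M.
Without TerraLink: best allocation of the remaining 2 bidders over all 3 bands is NorthTel→Band B ($722M), Pulse→Band A ($932M), total $1654M.
VCG payment = (others' best without TerraLink) − (others' welfare with TerraLink) = 1654 − 1512 = $142M.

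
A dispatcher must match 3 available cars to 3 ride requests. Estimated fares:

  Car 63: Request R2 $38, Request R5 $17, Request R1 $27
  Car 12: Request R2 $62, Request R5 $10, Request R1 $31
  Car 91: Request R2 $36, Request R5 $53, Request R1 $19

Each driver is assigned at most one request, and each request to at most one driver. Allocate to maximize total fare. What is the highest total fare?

Treat this as an assignment problem: match each driver to one request.
Optimal: Car 63→Request R1 ($27), Car 12→Request R2 ($62), Car 91→Request R5 ($53) — total 27+62+53 = $142.
Row-greedy (each driver in turn takes its best remaining request) gives $122, worse by 20.

Maximum total: $142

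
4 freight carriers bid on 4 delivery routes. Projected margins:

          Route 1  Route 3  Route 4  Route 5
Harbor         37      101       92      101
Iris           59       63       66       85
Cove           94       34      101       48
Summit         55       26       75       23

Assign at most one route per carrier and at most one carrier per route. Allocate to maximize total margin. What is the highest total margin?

Optimal: Harbor→Route 3 ($101k), Iris→Route 5 ($85k), Cove→Route 1 ($94k), Summit→Route 4 ($75k) — total 101+85+94+75 = $355k.
Next-best assignment: Harbor→Route 3, Iris→Route 5, Cove→Route 4, Summit→Route 1 = $342k.
Swapping Summit↔Iris (Summit→Route 5 $23k, Iris→Route 4 $66k) loses 71.
Checked against all permutations: $355k is optimal.

Maximum total: $355k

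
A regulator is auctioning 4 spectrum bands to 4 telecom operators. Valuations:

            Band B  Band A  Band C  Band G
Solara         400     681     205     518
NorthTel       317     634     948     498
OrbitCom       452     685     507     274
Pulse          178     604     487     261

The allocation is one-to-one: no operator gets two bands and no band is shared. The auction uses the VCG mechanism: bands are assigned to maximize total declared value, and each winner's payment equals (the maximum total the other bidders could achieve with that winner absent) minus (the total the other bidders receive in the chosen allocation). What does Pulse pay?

Pulse pays $233M.

Efficient allocation: Solara→Band G ($518M), NorthTel→Band C ($948M), OrbitCom→Band B ($452M), Pulse→Band A ($604M); total welfare W = $2522M.
Pulse receives Band A at value $604M, so the others get W − 604 = $1918M.
Without Pulse: best allocation of the remaining 3 bidders over all 4 bands is Solara→Band G ($518M), NorthTel→Band C ($948M), OrbitCom→Band A ($685M), total $2151M.
VCG payment = (others' best without Pulse) − (others' welfare with Pulse) = 2151 − 1918 = $233M.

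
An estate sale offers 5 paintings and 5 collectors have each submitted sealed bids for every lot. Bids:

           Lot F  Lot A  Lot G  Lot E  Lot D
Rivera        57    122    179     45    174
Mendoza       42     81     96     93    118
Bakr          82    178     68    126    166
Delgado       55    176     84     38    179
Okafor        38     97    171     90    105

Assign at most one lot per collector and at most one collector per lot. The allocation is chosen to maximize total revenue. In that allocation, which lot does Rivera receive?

Rivera receives Lot D.

Treat this as an assignment problem: match each collector to one lot.
Optimal: Rivera→Lot D ($174), Mendoza→Lot E ($93), Bakr→Lot F ($82), Delgado→Lot A ($176), Okafor→Lot G ($171) — total 174+93+82+176+171 = $696.
Next-best assignment: Rivera→Lot D, Mendoza→Lot F, Bakr→Lot E, Delgado→Lot A, Okafor→Lot G = $689.
Rivera's own top lot is Lot G ($179), but forcing Rivera→Lot G and reassigning the rest optimally gives only $668 — worse by 28.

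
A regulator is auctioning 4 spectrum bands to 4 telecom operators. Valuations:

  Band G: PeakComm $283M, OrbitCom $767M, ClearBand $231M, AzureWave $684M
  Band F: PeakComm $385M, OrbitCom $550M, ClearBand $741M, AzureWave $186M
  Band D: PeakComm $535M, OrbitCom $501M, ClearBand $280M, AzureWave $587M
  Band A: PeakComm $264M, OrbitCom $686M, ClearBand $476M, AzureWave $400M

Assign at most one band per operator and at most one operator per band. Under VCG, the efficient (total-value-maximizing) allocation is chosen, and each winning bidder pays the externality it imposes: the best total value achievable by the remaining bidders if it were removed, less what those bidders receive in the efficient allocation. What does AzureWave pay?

Efficient allocation: PeakComm→Band D ($535M), OrbitCom→Band A ($686M), ClearBand→Band F ($741M), AzureWave→Band G ($684M); total welfare W = $2646M.
AzureWave receives Band G at value $684M, so the others get W − 684 = $1962M.
Without AzureWave: best allocation of the remaining 3 bidders over all 4 bands is PeakComm→Band D ($535M), OrbitCom→Band G ($767M), ClearBand→Band F ($741M), total $2043M.
VCG payment = (others' best without AzureWave) − (others' welfare with AzureWave) = 2043 − 1962 = $81M.

AzureWave pays $81M.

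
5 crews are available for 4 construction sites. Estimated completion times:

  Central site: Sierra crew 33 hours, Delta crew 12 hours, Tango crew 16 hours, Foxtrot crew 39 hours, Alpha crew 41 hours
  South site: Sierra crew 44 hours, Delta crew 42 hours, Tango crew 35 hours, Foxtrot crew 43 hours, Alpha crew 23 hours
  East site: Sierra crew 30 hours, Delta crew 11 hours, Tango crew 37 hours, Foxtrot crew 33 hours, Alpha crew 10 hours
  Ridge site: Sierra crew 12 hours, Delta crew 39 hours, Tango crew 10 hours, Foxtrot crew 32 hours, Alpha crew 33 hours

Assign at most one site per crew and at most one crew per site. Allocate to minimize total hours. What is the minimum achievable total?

Optimal: Tango crew→Central site (16 hours), Alpha crew→South site (23 hours), Delta crew→East site (11 hours), Sierra crew→Ridge site (12 hours) — total 16+23+11+12 = 62 hours.
Column-greedy (each site in turn goes to its cheapest remaining crew) gives 75 hours, worse by 13.
Checked against all permutations: 62 hours is optimal.

Minimum total: 62 hours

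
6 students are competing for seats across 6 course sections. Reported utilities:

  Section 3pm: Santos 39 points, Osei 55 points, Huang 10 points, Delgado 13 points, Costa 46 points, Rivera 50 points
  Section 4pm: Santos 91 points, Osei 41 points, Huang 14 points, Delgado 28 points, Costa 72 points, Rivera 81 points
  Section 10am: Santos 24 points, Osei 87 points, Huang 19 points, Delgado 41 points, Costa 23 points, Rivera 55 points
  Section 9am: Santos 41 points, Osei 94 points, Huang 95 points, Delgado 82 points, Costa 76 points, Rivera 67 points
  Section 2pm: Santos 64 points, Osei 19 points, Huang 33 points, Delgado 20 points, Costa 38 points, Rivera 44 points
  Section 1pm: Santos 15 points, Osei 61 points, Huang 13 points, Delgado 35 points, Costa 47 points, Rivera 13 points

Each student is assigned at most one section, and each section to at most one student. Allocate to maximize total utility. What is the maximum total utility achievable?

Max total: 408 points

Optimal: Santos→Section 2pm (64 points), Osei→Section 10am (87 points), Huang→Section 9am (95 points), Delgado→Section 1pm (35 points), Costa→Section 3pm (46 points), Rivera→Section 4pm (81 points) — total 64+87+95+35+46+81 = 408 points.
Next-best assignment: Santos→Section 2pm, Osei→Section 10am, Huang→Section 9am, Delgado→Section 1pm, Costa→Section 4pm, Rivera→Section 3pm = 403 points.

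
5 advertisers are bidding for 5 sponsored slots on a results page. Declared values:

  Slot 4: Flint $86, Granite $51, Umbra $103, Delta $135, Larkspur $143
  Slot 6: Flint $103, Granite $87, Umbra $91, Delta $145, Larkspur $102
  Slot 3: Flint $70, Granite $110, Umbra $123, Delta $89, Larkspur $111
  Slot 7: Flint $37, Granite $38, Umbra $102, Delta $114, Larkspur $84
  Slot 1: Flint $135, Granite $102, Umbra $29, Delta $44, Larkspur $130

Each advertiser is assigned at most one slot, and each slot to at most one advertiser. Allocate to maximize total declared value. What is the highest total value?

Maximum total: $635

Optimal: Flint→Slot 1 ($135), Granite→Slot 3 ($110), Umbra→Slot 7 ($102), Delta→Slot 6 ($145), Larkspur→Slot 4 ($143) — total 135+110+102+145+143 = $635.
Row-greedy (each advertiser in turn takes its best remaining slot) gives $577, worse by 58.
Next-best assignment: Flint→Slot 1, Granite→Slot 6, Umbra→Slot 3, Delta→Slot 7, Larkspur→Slot 4 = $602.
Swapping Larkspur↔Delta (Larkspur→Slot 6 $102, Delta→Slot 4 $135) loses 51.
Every other assignment is strictly worse.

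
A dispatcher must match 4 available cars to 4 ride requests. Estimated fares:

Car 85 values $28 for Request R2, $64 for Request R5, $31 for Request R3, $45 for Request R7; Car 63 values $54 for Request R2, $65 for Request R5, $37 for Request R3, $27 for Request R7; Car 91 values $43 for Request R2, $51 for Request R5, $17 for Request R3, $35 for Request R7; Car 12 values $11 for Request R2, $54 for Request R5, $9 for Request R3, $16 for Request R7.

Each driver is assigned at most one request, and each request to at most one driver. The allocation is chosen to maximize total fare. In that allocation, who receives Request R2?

Car 91 receives Request R2.

Optimal: Car 85→Request R7 ($45), Car 63→Request R3 ($37), Car 91→Request R2 ($43), Car 12→Request R5 ($54) — total 45+37+43+54 = $179.
Row-greedy (each driver in turn takes its best remaining request) gives $162, worse by 17.
Next-best assignment: Car 85→Request R3, Car 63→Request R2, Car 91→Request R7, Car 12→Request R5 = $174.
Swapping Car 12↔Car 91 (Car 12→Request R2 $11, Car 91→Request R5 $51) loses 35.
Car 91's own top request is Request R5 ($51), but forcing Car 91→Request R5 and reassigning the rest optimally gives only $159 — worse by 20.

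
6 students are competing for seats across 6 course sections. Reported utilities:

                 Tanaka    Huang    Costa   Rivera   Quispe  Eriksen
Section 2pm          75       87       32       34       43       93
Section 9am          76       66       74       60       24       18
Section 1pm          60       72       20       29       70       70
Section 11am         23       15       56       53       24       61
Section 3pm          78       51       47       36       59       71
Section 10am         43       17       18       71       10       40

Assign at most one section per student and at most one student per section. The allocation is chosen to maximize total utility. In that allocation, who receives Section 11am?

Eriksen receives Section 11am.

Optimal: Tanaka→Section 3pm (78 points), Huang→Section 2pm (87 points), Costa→Section 9am (74 points), Rivera→Section 10am (71 points), Quispe→Section 1pm (70 points), Eriksen→Section 11am (61 points) — total 78+87+74+71+70+61 = 441 points.
Column-greedy (each section in turn goes to its best remaining student) gives 427 points, worse by 14.
Next-best assignment: Tanaka→Section 3pm, Huang→Section 9am, Costa→Section 11am, Rivera→Section 10am, Quispe→Section 1pm, Eriksen→Section 2pm = 434 points.
Every other assignment is strictly worse.
Eriksen's own top section is Section 2pm (93 points), but forcing Eriksen→Section 2pm and reassigning the rest optimally gives only 434 points — worse by 7.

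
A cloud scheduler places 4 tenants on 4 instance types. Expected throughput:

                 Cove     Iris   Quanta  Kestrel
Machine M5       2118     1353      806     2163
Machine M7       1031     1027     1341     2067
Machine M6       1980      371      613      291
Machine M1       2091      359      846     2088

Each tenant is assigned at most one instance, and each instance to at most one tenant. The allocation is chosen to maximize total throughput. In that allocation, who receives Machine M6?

Optimal: Cove→Machine M6 (1980 ops/s), Iris→Machine M5 (1353 ops/s), Quanta→Machine M7 (1341 ops/s), Kestrel→Machine M1 (2088 ops/s) — total 1980+1353+1341+2088 = 6762 ops/s.
Column-greedy (each instance in turn goes to its best remaining tenant) gives 5843 ops/s, worse by 919.
Cove's own top instance is Machine M5 (2118 ops/s), but forcing Cove→Machine M5 and reassigning the rest optimally gives only 5918 ops/s — worse by 844.

Cove receives Machine M6.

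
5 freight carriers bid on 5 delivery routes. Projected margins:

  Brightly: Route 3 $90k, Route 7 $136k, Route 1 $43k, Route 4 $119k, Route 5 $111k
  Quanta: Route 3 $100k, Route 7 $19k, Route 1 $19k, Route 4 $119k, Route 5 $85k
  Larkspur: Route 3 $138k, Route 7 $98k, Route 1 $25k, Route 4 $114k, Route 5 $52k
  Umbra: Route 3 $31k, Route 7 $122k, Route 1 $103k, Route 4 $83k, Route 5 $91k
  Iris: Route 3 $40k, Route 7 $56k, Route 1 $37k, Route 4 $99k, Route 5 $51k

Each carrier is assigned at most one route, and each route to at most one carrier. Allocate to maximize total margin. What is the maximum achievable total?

Maximum total: $561k

Optimal: Brightly→Route 7 ($136k), Quanta→Route 5 ($85k), Larkspur→Route 3 ($138k), Umbra→Route 1 ($103k), Iris→Route 4 ($99k) — total 136+85+138+103+99 = $561k.
Column-greedy (each route in turn goes to its best remaining carrier) gives $547k, worse by 14.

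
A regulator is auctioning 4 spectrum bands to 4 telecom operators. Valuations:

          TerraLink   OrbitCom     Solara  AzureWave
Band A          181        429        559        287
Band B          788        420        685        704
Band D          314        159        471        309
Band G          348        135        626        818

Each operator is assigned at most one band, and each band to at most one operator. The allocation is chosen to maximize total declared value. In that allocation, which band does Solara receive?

Optimal: TerraLink→Band B ($788M), OrbitCom→Band A ($429M), Solara→Band D ($471M), AzureWave→Band G ($818M) — total 788+429+471+818 = $2506M.
Column-greedy (each band in turn goes to its best remaining operator) gives $1791M, worse by 715.
Next-best assignment: TerraLink→Band B, OrbitCom→Band D, Solara→Band A, AzureWave→Band G = $2324M.
Solara's own top band is Band B ($685M), but forcing Solara→Band B and reassigning the rest optimally gives only $2246M — worse by 260.

Solara receives Band D.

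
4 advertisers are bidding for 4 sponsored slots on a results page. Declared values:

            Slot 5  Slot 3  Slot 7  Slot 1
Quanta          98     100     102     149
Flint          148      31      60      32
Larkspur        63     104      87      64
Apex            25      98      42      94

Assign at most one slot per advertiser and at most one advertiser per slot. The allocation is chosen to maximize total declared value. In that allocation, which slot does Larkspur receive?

Optimal: Quanta→Slot 1 ($149), Flint→Slot 5 ($148), Larkspur→Slot 7 ($87), Apex→Slot 3 ($98) — total 149+148+87+98 = $482.
Max-entry greedy (repeatedly take the single best remaining cell) gives $443, worse by 39.
Next-best assignment: Quanta→Slot 7, Flint→Slot 5, Larkspur→Slot 3, Apex→Slot 1 = $448.
Checked against all permutations: $482 is optimal.
Larkspur's own top slot is Slot 3 ($104), but forcing Larkspur→Slot 3 and reassigning the rest optimally gives only $448 — worse by 34.

Larkspur receives Slot 7.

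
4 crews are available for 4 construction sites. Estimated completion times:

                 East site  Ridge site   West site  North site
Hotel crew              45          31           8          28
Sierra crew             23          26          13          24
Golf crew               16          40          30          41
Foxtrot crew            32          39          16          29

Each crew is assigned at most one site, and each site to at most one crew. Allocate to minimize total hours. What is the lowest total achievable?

Minimum total: 79 hours

Optimal: Hotel crew→West site (8 hours), Sierra crew→Ridge site (26 hours), Golf crew→East site (16 hours), Foxtrot crew→North site (29 hours) — total 8+26+16+29 = 79 hours.
Min-entry greedy (repeatedly take the single cheapest remaining cell) gives 87 hours, worse by 8.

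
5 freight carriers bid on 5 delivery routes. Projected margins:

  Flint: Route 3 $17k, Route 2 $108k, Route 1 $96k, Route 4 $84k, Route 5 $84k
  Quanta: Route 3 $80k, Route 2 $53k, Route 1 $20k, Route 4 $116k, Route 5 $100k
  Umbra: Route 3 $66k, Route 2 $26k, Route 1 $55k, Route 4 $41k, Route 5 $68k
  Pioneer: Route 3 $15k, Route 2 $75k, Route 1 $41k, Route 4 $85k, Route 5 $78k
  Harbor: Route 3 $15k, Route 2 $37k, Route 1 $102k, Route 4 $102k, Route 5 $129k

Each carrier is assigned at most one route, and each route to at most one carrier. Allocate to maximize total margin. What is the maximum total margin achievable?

Max total: $482k

This is a one-to-one assignment (maximum-weight bipartite matching).
Optimal: Flint→Route 1 ($96k), Quanta→Route 4 ($116k), Umbra→Route 3 ($66k), Pioneer→Route 2 ($75k), Harbor→Route 5 ($129k) — total 96+116+66+75+129 = $482k.
Next-best assignment: Flint→Route 2, Quanta→Route 4, Umbra→Route 3, Pioneer→Route 5, Harbor→Route 1 = $470k.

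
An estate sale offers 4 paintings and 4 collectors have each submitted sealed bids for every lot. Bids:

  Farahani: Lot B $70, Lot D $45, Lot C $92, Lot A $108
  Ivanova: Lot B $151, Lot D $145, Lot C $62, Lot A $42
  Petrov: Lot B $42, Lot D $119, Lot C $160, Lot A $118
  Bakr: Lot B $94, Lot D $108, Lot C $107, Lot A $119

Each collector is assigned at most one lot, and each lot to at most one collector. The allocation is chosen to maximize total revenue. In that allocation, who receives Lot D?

Optimal: Farahani→Lot A ($108), Ivanova→Lot B ($151), Petrov→Lot C ($160), Bakr→Lot D ($108) — total 108+151+160+108 = $527.
Max-entry greedy (repeatedly take the single best remaining cell) gives $475, worse by 52.
Next-best assignment: Farahani→Lot A, Ivanova→Lot D, Petrov→Lot C, Bakr→Lot B = $507.
No other one-to-one assignment exceeds $527.
Bakr's own top lot is Lot A ($119), but forcing Bakr→Lot A and reassigning the rest optimally gives only $494 — worse by 33.

Bakr receives Lot D.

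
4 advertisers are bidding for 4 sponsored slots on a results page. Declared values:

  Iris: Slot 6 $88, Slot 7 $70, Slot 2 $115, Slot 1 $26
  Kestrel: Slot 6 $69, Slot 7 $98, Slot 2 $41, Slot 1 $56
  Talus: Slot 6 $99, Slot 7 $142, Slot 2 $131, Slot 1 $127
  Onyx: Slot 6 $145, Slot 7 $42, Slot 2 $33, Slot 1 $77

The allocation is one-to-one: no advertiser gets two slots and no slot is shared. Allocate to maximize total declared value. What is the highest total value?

Maximum total: $485

Treat this as an assignment problem: match each advertiser to one slot.
Optimal: Iris→Slot 2 ($115), Kestrel→Slot 7 ($98), Talus→Slot 1 ($127), Onyx→Slot 6 ($145) — total 115+98+127+145 = $485.
Max-entry greedy (repeatedly take the single best remaining cell) gives $458, worse by 27.
Next-best assignment: Iris→Slot 2, Kestrel→Slot 1, Talus→Slot 7, Onyx→Slot 6 = $458.
No other one-to-one assignment exceeds $485.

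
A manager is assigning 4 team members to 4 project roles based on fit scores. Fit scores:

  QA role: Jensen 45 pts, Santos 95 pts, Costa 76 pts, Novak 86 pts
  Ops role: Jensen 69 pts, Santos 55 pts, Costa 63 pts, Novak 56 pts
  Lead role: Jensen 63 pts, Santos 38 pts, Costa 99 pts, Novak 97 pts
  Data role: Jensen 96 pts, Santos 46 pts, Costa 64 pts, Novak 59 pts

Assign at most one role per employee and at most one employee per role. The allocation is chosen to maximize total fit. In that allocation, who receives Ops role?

This is a one-to-one assignment (maximum-weight bipartite matching).
Optimal: Jensen→Data role (96 pts), Santos→QA role (95 pts), Costa→Ops role (63 pts), Novak→Lead role (97 pts) — total 96+95+63+97 = 351 pts.
Column-greedy (each role in turn goes to its best remaining employee) gives 322 pts, worse by 29.
Next-best assignment: Jensen→Data role, Santos→QA role, Costa→Lead role, Novak→Ops role = 346 pts.
Swapping Santos↔Novak (Santos→Lead role 38 pts, Novak→QA role 86 pts) loses 68.
No other one-to-one assignment exceeds 351 pts.
Costa's own top role is Lead role (99 pts), but forcing Costa→Lead role and reassigning the rest optimally gives only 346 pts — worse by 5.

Costa receives Ops role.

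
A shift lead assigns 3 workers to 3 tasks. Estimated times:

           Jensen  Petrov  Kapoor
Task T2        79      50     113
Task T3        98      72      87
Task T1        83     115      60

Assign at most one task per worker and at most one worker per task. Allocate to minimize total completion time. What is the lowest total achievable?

Optimal: Jensen→Task T3 (98 min), Petrov→Task T2 (50 min), Kapoor→Task T1 (60 min) — total 98+50+60 = 208 min.
Column-greedy (each task in turn goes to its cheapest remaining worker) gives 220 min, worse by 12.

Min total: 208 min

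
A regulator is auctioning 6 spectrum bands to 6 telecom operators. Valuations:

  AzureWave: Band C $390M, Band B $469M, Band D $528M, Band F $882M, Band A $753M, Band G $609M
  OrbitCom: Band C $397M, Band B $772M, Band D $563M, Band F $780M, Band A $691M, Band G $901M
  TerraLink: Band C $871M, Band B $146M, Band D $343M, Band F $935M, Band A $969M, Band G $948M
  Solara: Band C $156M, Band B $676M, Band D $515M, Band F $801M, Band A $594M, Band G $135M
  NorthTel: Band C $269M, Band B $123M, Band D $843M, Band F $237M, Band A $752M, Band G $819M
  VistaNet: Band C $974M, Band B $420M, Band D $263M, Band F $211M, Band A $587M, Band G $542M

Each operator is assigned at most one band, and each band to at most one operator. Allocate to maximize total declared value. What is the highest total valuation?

Maximum total: $5245M

Treat this as an assignment problem: match each operator to one band.
Optimal: AzureWave→Band F ($882M), OrbitCom→Band G ($901M), TerraLink→Band A ($969M), Solara→Band B ($676M), NorthTel→Band D ($843M), VistaNet→Band C ($974M) — total 882+901+969+676+843+974 = $5245M.
Column-greedy (each band in turn goes to its best remaining operator) gives $4412M, worse by 833.
Next-best assignment: AzureWave→Band A, OrbitCom→Band B, TerraLink→Band G, Solara→Band F, NorthTel→Band D, VistaNet→Band C = $5091M.
Checked against all permutations: $5245M is optimal.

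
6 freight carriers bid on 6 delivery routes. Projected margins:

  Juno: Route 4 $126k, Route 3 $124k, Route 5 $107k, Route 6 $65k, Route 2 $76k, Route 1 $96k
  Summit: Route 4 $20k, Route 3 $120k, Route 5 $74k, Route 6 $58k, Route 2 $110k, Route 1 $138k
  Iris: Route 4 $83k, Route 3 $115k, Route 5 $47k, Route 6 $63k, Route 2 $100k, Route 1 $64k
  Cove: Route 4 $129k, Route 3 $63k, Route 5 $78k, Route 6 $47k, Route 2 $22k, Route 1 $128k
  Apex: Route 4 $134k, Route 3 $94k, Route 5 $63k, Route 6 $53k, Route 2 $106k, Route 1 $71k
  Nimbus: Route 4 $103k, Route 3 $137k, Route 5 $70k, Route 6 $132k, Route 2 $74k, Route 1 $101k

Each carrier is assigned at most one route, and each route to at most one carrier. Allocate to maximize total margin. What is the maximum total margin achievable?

This is the linear assignment problem.
Optimal: Juno→Route 5 ($107k), Summit→Route 1 ($138k), Iris→Route 3 ($115k), Cove→Route 4 ($129k), Apex→Route 2 ($106k), Nimbus→Route 6 ($132k) — total 107+138+115+129+106+132 = $727k.
Column-greedy (each route in turn goes to its best remaining carrier) gives $679k, worse by 48.
Next-best assignment: Juno→Route 5, Summit→Route 2, Iris→Route 3, Cove→Route 1, Apex→Route 4, Nimbus→Route 6 = $726k.
Swapping Apex↔Cove (Apex→Route 4 $134k, Cove→Route 2 $22k) loses 79.

Max total: $727k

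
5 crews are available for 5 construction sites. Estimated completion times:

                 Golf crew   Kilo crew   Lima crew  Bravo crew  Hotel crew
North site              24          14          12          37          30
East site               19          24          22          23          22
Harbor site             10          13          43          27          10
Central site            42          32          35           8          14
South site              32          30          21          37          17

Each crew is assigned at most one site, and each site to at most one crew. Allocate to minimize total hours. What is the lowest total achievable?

Minimum total: 69 hours

Treat this as an assignment problem: match each crew to one site.
Optimal: Golf crew→East site (19 hours), Kilo crew→Harbor site (13 hours), Lima crew→North site (12 hours), Bravo crew→Central site (8 hours), Hotel crew→South site (17 hours) — total 19+13+12+8+17 = 69 hours.
Row-greedy (each crew in turn takes its cheapest remaining site) gives 75 hours, worse by 6.
Next-best assignment: Golf crew→Harbor site, Kilo crew→North site, Lima crew→East site, Bravo crew→Central site, Hotel crew→South site = 71 hours.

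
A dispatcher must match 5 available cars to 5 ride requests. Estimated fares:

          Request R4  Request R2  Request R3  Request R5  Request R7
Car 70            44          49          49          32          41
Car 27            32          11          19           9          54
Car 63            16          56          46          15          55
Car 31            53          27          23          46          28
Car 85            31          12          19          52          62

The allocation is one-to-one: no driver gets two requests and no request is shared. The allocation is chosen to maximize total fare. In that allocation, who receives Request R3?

Car 70 receives Request R3.

Optimal: Car 70→Request R3 ($49), Car 27→Request R7 ($54), Car 63→Request R2 ($56), Car 31→Request R4 ($53), Car 85→Request R5 ($52) — total 49+54+56+53+52 = $264.
Row-greedy (each driver in turn takes its best remaining request) gives $254, worse by 10.
Swapping Car 70↔Car 31 (Car 70→Request R4 $44, Car 31→Request R3 $23) loses 35.
Car 70's own top request is Request R2 ($49), but forcing Car 70→Request R2 and reassigning the rest optimally gives only $254 — worse by 10.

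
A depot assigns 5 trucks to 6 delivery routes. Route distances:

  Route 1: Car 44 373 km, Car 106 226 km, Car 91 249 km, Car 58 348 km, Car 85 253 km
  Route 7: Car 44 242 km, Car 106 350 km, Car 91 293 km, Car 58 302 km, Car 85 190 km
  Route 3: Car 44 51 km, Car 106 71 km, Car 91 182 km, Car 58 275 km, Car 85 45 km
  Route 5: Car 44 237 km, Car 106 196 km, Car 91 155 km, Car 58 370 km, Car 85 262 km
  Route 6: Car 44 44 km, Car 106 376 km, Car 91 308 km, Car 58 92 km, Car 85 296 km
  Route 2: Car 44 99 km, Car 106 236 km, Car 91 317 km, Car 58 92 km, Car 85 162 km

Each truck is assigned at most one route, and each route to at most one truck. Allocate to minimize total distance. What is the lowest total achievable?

Optimal: Car 44→Route 6 (44 km), Car 106→Route 3 (71 km), Car 91→Route 5 (155 km), Car 58→Route 2 (92 km), Car 85→Route 7 (190 km) — total 44+71+155+92+190 = 552 km.
Column-greedy (each route in turn goes to its cheapest remaining truck) gives 714 km, worse by 162.
Swapping Car 58↔Car 106 (Car 58→Route 3 275 km, Car 106→Route 2 236 km) adds 348.

Min total: 552 km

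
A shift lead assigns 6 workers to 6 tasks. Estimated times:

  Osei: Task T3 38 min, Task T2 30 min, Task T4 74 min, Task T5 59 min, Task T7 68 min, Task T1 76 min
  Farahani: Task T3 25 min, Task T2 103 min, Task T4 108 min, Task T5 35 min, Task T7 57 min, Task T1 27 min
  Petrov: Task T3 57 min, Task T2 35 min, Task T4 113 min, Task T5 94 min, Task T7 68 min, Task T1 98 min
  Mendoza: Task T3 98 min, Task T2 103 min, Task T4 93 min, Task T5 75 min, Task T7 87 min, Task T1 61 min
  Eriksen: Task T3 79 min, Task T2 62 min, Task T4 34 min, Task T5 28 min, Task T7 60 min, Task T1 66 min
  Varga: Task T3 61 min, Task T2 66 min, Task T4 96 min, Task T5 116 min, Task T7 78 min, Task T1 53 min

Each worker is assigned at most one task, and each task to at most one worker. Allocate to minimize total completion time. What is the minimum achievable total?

Minimum total: 281 min

Optimal: Osei→Task T3 (38 min), Farahani→Task T5 (35 min), Petrov→Task T2 (35 min), Mendoza→Task T1 (61 min), Eriksen→Task T4 (34 min), Varga→Task T7 (78 min) — total 38+35+35+61+34+78 = 281 min.
Column-greedy (each task in turn goes to its cheapest remaining worker) gives 285 min, worse by 4.
Next-best assignment: Osei→Task T3, Farahani→Task T5, Petrov→Task T2, Mendoza→Task T7, Eriksen→Task T4, Varga→Task T1 = 282 min.
Checked against all permutations: 281 min is optimal.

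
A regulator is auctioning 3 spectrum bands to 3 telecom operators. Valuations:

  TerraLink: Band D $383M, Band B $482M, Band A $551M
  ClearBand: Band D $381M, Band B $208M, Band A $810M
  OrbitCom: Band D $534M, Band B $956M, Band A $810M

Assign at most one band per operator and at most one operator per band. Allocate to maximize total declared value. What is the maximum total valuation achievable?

This is the linear assignment problem.
Optimal: TerraLink→Band D ($383M), ClearBand→Band A ($810M), OrbitCom→Band B ($956M) — total 383+810+956 = $2149M.
Row-greedy (each operator in turn takes its best remaining band) gives $1888M, worse by 261.
Next-best assignment: TerraLink→Band A, ClearBand→Band D, OrbitCom→Band B = $1888M.

Max total: $2149M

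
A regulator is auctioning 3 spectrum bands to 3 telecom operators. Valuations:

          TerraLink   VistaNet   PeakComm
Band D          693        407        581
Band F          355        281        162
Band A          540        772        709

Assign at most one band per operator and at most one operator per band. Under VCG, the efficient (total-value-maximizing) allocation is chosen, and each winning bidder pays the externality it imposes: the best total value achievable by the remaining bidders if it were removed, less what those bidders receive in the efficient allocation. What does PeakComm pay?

PeakComm pays $338M.

Efficient allocation: TerraLink→Band F ($355M), VistaNet→Band A ($772M), PeakComm→Band D ($581M); total welfare W = $1708M.
PeakComm receives Band D at value $581M, so the others get W − 581 = $1127M.
Without PeakComm: best allocation of the remaining 2 bidders over all 3 bands is TerraLink→Band D ($693M), VistaNet→Band A ($772M), total $1465M.
VCG payment = (others' best without PeakComm) − (others' welfare with PeakComm) = 1465 − 1127 = $338M.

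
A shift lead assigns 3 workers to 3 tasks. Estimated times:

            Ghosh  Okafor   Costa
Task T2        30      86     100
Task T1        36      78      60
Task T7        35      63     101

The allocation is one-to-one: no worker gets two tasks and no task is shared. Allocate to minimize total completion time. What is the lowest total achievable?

This is the linear assignment problem.
Optimal: Ghosh→Task T2 (30 min), Okafor→Task T7 (63 min), Costa→Task T1 (60 min) — total 30+63+60 = 153 min.
Next-best assignment: Ghosh→Task T7, Okafor→Task T2, Costa→Task T1 = 181 min.

Min total: 153 min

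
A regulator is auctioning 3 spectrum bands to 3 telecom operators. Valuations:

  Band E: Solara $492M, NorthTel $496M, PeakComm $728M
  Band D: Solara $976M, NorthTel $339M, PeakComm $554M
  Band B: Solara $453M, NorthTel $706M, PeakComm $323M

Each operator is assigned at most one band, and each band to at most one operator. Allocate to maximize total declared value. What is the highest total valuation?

Optimal: Solara→Band D ($976M), NorthTel→Band B ($706M), PeakComm→Band E ($728M) — total 976+706+728 = $2410M.

Maximum total: $2410M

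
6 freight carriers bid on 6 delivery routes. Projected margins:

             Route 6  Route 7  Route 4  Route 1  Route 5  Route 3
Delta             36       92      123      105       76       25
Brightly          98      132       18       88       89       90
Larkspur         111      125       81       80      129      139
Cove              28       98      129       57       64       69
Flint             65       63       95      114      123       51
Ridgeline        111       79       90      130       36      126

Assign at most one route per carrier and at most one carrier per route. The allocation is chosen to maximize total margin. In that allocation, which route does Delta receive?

Optimal: Delta→Route 1 ($105k), Brightly→Route 7 ($132k), Larkspur→Route 3 ($139k), Cove→Route 4 ($129k), Flint→Route 5 ($123k), Ridgeline→Route 6 ($111k) — total 105+132+139+129+123+111 = $739k.
Row-greedy (each carrier in turn takes its best remaining route) gives $683k, worse by 56.
Next-best assignment: Delta→Route 1, Brightly→Route 7, Larkspur→Route 6, Cove→Route 4, Flint→Route 5, Ridgeline→Route 3 = $726k.
Delta's own top route is Route 4 ($123k), but forcing Delta→Route 4 and reassigning the rest optimally gives only $711k — worse by 28.

Delta receives Route 1.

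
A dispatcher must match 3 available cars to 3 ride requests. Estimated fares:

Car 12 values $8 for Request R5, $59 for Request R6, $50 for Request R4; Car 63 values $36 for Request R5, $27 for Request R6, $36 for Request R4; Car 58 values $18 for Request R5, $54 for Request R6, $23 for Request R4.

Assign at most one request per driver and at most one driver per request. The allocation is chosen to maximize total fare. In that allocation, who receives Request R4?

Optimal: Car 12→Request R4 ($50), Car 63→Request R5 ($36), Car 58→Request R6 ($54) — total 50+36+54 = $140.
Max-entry greedy (repeatedly take the single best remaining cell) gives $118, worse by 22.
Car 12's own top request is Request R6 ($59), but forcing Car 12→Request R6 and reassigning the rest optimally gives only $118 — worse by 22.

Car 12 receives Request R4.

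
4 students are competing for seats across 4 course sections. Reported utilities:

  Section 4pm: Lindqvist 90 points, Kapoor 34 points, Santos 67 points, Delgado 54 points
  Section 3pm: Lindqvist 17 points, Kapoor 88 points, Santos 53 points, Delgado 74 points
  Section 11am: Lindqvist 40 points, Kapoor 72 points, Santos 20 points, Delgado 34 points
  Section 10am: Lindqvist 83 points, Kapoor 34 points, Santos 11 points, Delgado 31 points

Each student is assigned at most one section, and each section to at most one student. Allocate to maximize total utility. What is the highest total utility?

This is the linear assignment problem.
Optimal: Lindqvist→Section 10am (83 points), Kapoor→Section 11am (72 points), Santos→Section 4pm (67 points), Delgado→Section 3pm (74 points) — total 83+72+67+74 = 296 points.
Row-greedy (each student in turn takes its best remaining section) gives 229 points, worse by 67.

Maximum total: 296 points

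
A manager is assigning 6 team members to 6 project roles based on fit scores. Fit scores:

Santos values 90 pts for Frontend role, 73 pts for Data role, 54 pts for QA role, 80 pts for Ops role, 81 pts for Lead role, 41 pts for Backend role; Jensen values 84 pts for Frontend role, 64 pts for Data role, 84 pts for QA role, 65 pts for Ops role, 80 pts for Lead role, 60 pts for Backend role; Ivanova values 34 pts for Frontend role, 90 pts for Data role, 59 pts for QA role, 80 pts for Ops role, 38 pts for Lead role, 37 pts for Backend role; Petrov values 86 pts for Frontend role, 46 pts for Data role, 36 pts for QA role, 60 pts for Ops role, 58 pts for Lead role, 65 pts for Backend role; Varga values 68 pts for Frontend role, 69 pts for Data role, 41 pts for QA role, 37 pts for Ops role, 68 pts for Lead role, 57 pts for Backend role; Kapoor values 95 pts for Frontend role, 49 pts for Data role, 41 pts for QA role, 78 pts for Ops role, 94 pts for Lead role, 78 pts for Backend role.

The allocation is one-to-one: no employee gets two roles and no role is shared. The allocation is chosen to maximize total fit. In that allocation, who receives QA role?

Jensen receives QA role.

Optimal: Santos→Ops role (80 pts), Jensen→QA role (84 pts), Ivanova→Data role (90 pts), Petrov→Frontend role (86 pts), Varga→Backend role (57 pts), Kapoor→Lead role (94 pts) — total 80+84+90+86+57+94 = 491 pts.
Row-greedy (each employee in turn takes its best remaining role) gives 475 pts, worse by 16.
Next-best assignment: Santos→Ops role, Jensen→QA role, Ivanova→Data role, Petrov→Frontend role, Varga→Lead role, Kapoor→Backend role = 486 pts.
Swapping Santos↔Ivanova (Santos→Data role 73 pts, Ivanova→Ops role 80 pts) loses 17.
No other one-to-one assignment exceeds 491 pts.
Jensen's own top role is Frontend role (84 pts), but forcing Jensen→Frontend role and reassigning the rest optimally gives only 454 pts — worse by 37.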